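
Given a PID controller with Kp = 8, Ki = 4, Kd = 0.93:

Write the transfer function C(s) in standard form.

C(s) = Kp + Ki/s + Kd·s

Substituting values: C(s) = 8 + 4/s + 0.93s = (0.93s² + 8s + 4)/s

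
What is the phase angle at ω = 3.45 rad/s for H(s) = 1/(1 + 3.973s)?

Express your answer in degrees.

Phase = -arctan(ωτ) = -arctan(3.45 × 3.973) = -85.8°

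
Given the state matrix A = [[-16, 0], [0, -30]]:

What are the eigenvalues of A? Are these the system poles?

For diagonal matrix, eigenvalues are diagonal entries: λ₁ = -16, λ₂ = -30. Eigenvalues of A = system poles.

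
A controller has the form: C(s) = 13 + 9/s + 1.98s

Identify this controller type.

This is a Proportional-Integral-Derivative (PID) controller.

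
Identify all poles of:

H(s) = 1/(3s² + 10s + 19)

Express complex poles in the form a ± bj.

Discriminant = 10² - 4×3×19 = 100 - 228 = -128 < 0, so the poles are a complex conjugate pair s = (-10 ± j√128)/(2×3). Real part = -10/(2×3) = -10/6 ≈ -1.6667; imaginary part = ±√128/(2×3) ≈ 1.8856. Poles: s = -1.6667 ± 1.8856j.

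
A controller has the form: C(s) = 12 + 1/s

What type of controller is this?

This is a Proportional-Integral (PI) controller.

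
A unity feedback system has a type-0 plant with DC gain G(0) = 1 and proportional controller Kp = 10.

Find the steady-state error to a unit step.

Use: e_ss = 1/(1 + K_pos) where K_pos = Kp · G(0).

K_pos = Kp · G(0) = 10 × 1 = 10. e_ss = 1/(1 + 10) = 0.0909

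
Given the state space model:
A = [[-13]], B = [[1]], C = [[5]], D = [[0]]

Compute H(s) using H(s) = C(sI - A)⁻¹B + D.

(sI - A)⁻¹ = 1/(s + 13). H(s) = 5 × 1/(s + 13) + 0 = 5/(s + 13).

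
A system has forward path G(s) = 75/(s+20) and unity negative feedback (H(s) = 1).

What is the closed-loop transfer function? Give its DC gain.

T(s) = G/(1+GH) = [75/(s+20)] / [1 + 75/(s+20)] = 75/(s+20+75) = 75/(s+95). DC gain = 75/95 = 0.7895.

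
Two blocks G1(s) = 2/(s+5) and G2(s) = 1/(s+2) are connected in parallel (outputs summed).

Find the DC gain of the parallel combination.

Parallel: G_eq = G1 + G2. DC gain = G1(0) + G2(0) = 2/5 + 1/2 = 0.4 + 0.5 = 0.9.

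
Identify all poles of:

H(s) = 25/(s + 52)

Pole is where denominator = 0: s + 52 = 0, so s = -52.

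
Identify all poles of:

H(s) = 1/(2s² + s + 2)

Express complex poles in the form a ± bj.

Discriminant = 1² - 4×2×2 = 1 - 16 = -15 < 0, so the poles are a complex conjugate pair s = (-1 ± j√15)/(2×2). Real part = -1/(2×2) = -1/4 = -0.25; imaginary part = ±√15/(2×2) ≈ 0.9682. Poles: s = -0.25 ± 0.9682j.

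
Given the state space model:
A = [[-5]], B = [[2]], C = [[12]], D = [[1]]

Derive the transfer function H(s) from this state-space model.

(sI - A)⁻¹ = 1/(s + 5). H(s) = 12×2/(s + 5) + 1 = (s + 29)/(s + 5).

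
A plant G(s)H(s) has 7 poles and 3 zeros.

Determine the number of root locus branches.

Root locus has n branches where n = number of poles = 7.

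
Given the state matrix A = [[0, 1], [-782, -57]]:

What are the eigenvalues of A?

det(A - λI) = λ² - (-57)λ + 782 = (λ - (-34))(λ - (-23)). Eigenvalues: -34, -23.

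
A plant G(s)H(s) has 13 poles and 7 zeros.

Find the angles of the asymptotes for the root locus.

n - m = 13 - 7 = 6. Angles: θk = (2k + 1)·180°/6 = 30°, 90°, 150°, 210°, 270°, 330°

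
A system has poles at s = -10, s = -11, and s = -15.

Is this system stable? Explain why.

All poles are in the left half-plane. System is stable.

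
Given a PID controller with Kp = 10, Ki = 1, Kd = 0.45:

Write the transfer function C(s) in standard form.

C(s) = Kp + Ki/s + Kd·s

Substituting values: C(s) = 10 + 1/s + 0.45s = (0.45s² + 10s + 1)/s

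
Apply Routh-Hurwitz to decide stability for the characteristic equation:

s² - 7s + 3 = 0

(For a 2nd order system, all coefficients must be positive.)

Coefficients: 1, -7, 3. b=-7 not positive, so system is unstable.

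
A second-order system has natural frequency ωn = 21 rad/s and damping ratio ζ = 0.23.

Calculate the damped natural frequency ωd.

ωd = ωn√(1 - ζ²) = 21√(1 - 0.23²) = 20.44 rad/s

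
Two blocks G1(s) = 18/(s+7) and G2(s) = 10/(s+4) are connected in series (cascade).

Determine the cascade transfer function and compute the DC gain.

Series: multiply transfer functions. G_eq = 18/(s+7) × 10/(s+4) = 180/((s+7)(s+4)). DC gain = 180/(7×4) = 6.4286.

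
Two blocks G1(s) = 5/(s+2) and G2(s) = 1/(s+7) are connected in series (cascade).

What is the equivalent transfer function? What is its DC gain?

Series: multiply transfer functions. G_eq = 5/(s+2) × 1/(s+7) = 5/((s+2)(s+7)). DC gain = 5/(2×7) = 0.3571.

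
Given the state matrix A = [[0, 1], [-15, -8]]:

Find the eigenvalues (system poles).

det(A - λI) = λ² - (-8)λ + 15 = (λ - (-3))(λ - (-5)). Eigenvalues: -3, -5.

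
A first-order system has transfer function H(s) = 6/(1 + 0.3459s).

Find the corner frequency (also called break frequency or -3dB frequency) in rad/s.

Corner frequency = 1/τ = 1/0.3459 = 2.891 rad/s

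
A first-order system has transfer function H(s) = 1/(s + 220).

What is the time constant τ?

For H(s) = 1/(s + 1/τ), the pole is at -1/τ = -220, so τ = 1/220 = 0.0045 s.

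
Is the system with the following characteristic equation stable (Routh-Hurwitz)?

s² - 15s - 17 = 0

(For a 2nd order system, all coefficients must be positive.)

Coefficients: 1, -15, -17. b=-15, c=-17 not positive, so system is unstable.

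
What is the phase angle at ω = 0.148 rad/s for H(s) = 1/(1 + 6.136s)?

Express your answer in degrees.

Phase = -arctan(ωτ) = -arctan(0.148 × 6.136) = -42.2°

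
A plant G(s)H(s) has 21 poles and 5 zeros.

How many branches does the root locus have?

Root locus has n branches where n = number of poles = 21.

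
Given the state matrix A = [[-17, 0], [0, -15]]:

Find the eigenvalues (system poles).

For diagonal matrix, eigenvalues are diagonal entries: λ₁ = -17, λ₂ = -15.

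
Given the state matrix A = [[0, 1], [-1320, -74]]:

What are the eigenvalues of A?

det(A - λI) = λ² - (-74)λ + 1320 = (λ - (-30))(λ - (-44)). Eigenvalues: -30, -44.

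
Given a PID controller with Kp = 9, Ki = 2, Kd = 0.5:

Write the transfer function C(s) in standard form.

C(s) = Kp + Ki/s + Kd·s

Substituting values: C(s) = 9 + 2/s + 0.5s = (0.5s² + 9s + 2)/s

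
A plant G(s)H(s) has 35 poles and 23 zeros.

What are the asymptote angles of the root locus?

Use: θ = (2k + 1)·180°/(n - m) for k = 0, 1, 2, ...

n - m = 35 - 23 = 12. Angles: θk = (2k + 1)·180°/12 = 15°, 45°, 75°, 105°, 135°, 165°, 195°, 225°, 255°, 285°, 315°, 345°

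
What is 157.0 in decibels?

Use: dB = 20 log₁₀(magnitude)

dB = 20 log₁₀(157.0) = 43.9 dB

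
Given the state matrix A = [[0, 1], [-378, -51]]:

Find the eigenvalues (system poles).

det(A - λI) = λ² - (-51)λ + 378 = (λ - (-42))(λ - (-9)). Eigenvalues: -42, -9.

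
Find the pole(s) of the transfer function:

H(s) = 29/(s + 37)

Pole is where denominator = 0: s + 37 = 0, so s = -37.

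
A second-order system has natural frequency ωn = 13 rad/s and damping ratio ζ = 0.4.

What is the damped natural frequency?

ωd = ωn√(1 - ζ²) = 13√(1 - 0.4²) = 11.91 rad/s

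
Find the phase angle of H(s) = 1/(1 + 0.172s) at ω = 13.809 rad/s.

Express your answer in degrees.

Phase = -arctan(ωτ) = -arctan(13.809 × 0.172) = -67.2°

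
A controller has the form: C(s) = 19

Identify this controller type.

This is a Proportional (P) controller.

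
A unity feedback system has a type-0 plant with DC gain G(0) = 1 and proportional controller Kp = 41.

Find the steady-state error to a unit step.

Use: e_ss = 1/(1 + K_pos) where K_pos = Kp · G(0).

K_pos = Kp · G(0) = 41 × 1 = 41. e_ss = 1/(1 + 41) = 0.0238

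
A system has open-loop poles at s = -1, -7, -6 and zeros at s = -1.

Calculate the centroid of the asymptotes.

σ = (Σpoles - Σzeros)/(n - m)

σ = (Σpoles - Σzeros)/(n - m) = (-14 - (-1))/(3 - 1) = -13/2 = -6.5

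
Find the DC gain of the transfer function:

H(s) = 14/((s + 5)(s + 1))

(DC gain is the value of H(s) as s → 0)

DC gain = H(0) = 14/(5 × 1) = 14/5 = 2.8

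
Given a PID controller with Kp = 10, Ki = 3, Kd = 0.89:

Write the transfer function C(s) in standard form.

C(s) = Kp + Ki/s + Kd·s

Substituting values: C(s) = 10 + 3/s + 0.89s = (0.89s² + 10s + 3)/s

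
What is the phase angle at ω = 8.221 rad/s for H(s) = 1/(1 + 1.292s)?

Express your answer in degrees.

Phase = -arctan(ωτ) = -arctan(8.221 × 1.292) = -84.6°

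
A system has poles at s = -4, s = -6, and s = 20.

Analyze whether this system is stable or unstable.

Pole(s) at s = 20 are not in the left half-plane. System is unstable.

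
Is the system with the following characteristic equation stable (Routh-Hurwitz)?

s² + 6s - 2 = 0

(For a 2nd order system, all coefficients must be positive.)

Coefficients: 1, 6, -2. c=-2 not positive, so system is unstable.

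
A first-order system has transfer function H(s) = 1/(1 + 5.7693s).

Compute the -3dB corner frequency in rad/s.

Corner frequency = 1/τ = 1/5.7693 = 0.173 rad/s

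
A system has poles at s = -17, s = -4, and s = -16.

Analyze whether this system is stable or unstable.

All poles are in the left half-plane. System is stable.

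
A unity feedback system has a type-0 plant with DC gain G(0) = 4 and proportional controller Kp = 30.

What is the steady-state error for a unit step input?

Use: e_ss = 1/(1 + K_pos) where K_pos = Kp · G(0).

K_pos = Kp · G(0) = 30 × 4 = 120. e_ss = 1/(1 + 120) = 0.0083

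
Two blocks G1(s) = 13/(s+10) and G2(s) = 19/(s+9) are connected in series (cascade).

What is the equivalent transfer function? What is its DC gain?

Series: multiply transfer functions. G_eq = 13/(s+10) × 19/(s+9) = 247/((s+10)(s+9)). DC gain = 247/(10×9) = 2.7444.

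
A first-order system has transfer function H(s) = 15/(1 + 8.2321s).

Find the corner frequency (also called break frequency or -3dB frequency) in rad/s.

Corner frequency = 1/τ = 1/8.2321 = 0.121 rad/s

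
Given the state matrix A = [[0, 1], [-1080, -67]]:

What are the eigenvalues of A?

det(A - λI) = λ² - (-67)λ + 1080 = (λ - (-27))(λ - (-40)). Eigenvalues: -27, -40.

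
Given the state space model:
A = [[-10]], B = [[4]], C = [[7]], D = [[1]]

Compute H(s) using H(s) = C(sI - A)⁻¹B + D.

(sI - A)⁻¹ = 1/(s + 10). H(s) = 7×4/(s + 10) + 1 = (s + 38)/(s + 10).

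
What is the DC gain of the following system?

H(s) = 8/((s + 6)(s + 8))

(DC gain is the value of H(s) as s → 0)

DC gain = H(0) = 8/(6 × 8) = 8/48 = 0.1667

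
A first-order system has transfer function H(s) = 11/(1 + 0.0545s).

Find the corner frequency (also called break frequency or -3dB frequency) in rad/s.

Corner frequency = 1/τ = 1/0.0545 = 18.349 rad/s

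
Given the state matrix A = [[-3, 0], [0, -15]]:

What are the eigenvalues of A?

For diagonal matrix, eigenvalues are diagonal entries: λ₁ = -3, λ₂ = -15.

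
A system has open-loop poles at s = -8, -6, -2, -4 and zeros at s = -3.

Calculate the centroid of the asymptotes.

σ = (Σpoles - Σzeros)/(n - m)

σ = (Σpoles - Σzeros)/(n - m) = (-20 - (-3))/(4 - 1) = -17/3 = -5.67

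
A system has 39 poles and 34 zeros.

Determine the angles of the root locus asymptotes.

n - m = 39 - 34 = 5. Angles: θk = (2k + 1)·180°/5 = 36°, 108°, 180°, 252°, 324°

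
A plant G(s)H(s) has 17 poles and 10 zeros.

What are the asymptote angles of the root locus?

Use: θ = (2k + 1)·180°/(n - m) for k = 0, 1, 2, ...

n - m = 17 - 10 = 7. Angles: θk = (2k + 1)·180°/7 = 25.71°, 77.14°, 128.57°, 180°, 231.43°, 282.86°, 334.29°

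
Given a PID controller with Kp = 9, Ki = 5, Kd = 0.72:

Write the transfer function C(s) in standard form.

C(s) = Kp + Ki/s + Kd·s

Substituting values: C(s) = 9 + 5/s + 0.72s = (0.72s² + 9s + 5)/s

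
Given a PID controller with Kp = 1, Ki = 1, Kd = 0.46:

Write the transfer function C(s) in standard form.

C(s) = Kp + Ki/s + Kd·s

Substituting values: C(s) = 1 + 1/s + 0.46s = (0.46s² + s + 1)/s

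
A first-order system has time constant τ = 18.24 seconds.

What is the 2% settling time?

For first-order system, 2% settling time ≈ 4τ = 4 × 18.24 = 72.96 s.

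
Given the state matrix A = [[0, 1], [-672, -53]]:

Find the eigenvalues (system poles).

det(A - λI) = λ² - (-53)λ + 672 = (λ - (-21))(λ - (-32)). Eigenvalues: -21, -32.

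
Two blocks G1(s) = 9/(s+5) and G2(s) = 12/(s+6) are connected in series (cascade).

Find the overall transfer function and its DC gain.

Series: multiply transfer functions. G_eq = 9/(s+5) × 12/(s+6) = 108/((s+5)(s+6)). DC gain = 108/(5×6) = 3.6.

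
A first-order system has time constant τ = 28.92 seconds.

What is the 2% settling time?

For first-order system, 2% settling time ≈ 4τ = 4 × 28.92 = 115.68 s.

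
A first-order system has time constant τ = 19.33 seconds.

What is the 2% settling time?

For first-order system, 2% settling time ≈ 4τ = 4 × 19.33 = 77.32 s.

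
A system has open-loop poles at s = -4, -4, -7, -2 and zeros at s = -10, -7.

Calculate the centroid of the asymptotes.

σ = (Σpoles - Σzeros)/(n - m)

σ = (Σpoles - Σzeros)/(n - m) = (-17 - (-17))/(4 - 2) = 0/2 = 0.0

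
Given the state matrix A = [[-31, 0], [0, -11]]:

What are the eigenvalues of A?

For diagonal matrix, eigenvalues are diagonal entries: λ₁ = -31, λ₂ = -11.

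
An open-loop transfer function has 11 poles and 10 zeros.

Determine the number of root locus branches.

Root locus has n branches where n = number of poles = 11.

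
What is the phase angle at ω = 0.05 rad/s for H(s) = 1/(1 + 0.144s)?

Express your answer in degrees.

Phase = -arctan(ωτ) = -arctan(0.05 × 0.144) = -0.4°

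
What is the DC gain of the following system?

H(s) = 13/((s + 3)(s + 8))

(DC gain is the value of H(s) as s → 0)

DC gain = H(0) = 13/(3 × 8) = 13/24 = 0.5417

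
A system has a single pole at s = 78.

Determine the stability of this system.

Pole at s = 78 is in the right half-plane. Unstable.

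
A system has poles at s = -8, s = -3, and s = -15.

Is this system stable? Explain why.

All poles are in the left half-plane. System is stable.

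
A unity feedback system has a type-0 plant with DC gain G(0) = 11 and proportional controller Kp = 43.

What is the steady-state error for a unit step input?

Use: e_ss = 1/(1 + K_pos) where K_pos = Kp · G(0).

K_pos = Kp · G(0) = 43 × 11 = 473. e_ss = 1/(1 + 473) = 0.0021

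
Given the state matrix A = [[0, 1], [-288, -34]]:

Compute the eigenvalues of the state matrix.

det(A - λI) = λ² - (-34)λ + 288 = (λ - (-16))(λ - (-18)). Eigenvalues: -16, -18.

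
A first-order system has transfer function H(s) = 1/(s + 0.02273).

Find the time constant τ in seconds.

For H(s) = 1/(s + 1/τ), the pole is at -1/τ = -0.02273, so τ = 1/0.02273 = 43.99 s.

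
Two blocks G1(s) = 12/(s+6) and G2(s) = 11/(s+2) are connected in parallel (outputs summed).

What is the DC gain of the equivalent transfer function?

Parallel: G_eq = G1 + G2. DC gain = G1(0) + G2(0) = 12/6 + 11/2 = 2 + 5.5 = 7.5.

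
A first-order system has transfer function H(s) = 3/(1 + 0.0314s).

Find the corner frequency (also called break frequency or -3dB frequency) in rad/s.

Corner frequency = 1/τ = 1/0.0314 = 31.847 rad/s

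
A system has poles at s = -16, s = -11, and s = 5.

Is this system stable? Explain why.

Pole(s) at s = 5 are not in the left half-plane. System is unstable.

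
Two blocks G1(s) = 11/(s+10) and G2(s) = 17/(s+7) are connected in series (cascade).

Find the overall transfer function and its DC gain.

Series: multiply transfer functions. G_eq = 11/(s+10) × 17/(s+7) = 187/((s+10)(s+7)). DC gain = 187/(10×7) = 2.6714.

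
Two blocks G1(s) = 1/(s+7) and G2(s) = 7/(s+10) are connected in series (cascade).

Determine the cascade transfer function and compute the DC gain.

Series: multiply transfer functions. G_eq = 1/(s+7) × 7/(s+10) = 7/((s+7)(s+10)). DC gain = 7/(7×10) = 0.1.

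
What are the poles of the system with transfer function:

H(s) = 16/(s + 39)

Pole is where denominator = 0: s + 39 = 0, so s = -39.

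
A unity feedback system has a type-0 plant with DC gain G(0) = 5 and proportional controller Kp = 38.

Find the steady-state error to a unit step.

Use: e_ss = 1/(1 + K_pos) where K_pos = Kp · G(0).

K_pos = Kp · G(0) = 38 × 5 = 190. e_ss = 1/(1 + 190) = 0.0052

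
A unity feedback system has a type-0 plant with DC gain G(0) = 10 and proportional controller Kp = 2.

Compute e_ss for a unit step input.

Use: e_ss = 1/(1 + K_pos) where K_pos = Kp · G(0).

K_pos = Kp · G(0) = 2 × 10 = 20. e_ss = 1/(1 + 20) = 0.0476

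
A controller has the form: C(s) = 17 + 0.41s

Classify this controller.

This is a Proportional-Derivative (PD) controller.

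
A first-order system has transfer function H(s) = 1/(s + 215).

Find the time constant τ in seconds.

For H(s) = 1/(s + 1/τ), the pole is at -1/τ = -215, so τ = 1/215 = 0.0047 s.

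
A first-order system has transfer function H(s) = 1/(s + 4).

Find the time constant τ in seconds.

For H(s) = 1/(s + 1/τ), the pole is at -1/τ = -4, so τ = 1/4 = 0.25 s.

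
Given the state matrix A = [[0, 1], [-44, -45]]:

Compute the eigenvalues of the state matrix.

det(A - λI) = λ² - (-45)λ + 44 = (λ - (-44))(λ - (-1)). Eigenvalues: -44, -1.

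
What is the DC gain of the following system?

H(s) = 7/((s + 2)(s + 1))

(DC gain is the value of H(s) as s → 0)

DC gain = H(0) = 7/(2 × 1) = 7/2 = 3.5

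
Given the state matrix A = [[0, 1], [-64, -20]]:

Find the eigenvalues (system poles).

det(A - λI) = λ² - (-20)λ + 64 = (λ - (-16))(λ - (-4)). Eigenvalues: -16, -4.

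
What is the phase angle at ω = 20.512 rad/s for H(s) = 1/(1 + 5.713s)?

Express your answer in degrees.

Phase = -arctan(ωτ) = -arctan(20.512 × 5.713) = -89.5°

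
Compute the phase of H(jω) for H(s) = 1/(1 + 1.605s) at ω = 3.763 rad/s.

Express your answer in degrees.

Phase = -arctan(ωτ) = -arctan(3.763 × 1.605) = -80.6°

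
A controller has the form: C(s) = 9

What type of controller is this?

This is a Proportional (P) controller.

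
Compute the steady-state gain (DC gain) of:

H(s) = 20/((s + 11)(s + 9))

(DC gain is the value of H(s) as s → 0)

DC gain = H(0) = 20/(11 × 9) = 20/99 = 0.2020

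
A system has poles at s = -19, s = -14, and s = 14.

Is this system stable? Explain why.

Pole(s) at s = 14 are not in the left half-plane. System is unstable.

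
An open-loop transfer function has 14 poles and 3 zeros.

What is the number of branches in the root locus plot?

Root locus has n branches where n = number of poles = 14.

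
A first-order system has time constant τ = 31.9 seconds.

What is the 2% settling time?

For first-order system, 2% settling time ≈ 4τ = 4 × 31.9 = 127.6 s.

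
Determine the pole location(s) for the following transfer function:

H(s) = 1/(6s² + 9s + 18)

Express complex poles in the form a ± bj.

Discriminant = 9² - 4×6×18 = 81 - 432 = -351 < 0, so the poles are a complex conjugate pair s = (-9 ± j√351)/(2×6). Real part = -9/(2×6) = -9/12 = -0.75; imaginary part = ±√351/(2×6) ≈ 1.5612. Poles: s = -0.75 ± 1.5612j.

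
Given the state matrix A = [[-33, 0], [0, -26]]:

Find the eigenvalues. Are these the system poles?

For diagonal matrix, eigenvalues are diagonal entries: λ₁ = -33, λ₂ = -26. Eigenvalues of A = system poles.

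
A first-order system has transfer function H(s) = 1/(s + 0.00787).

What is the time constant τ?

For H(s) = 1/(s + 1/τ), the pole is at -1/τ = -0.00787, so τ = 1/0.00787 = 127.1 s.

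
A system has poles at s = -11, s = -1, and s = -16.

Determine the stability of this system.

All poles are in the left half-plane. System is stable.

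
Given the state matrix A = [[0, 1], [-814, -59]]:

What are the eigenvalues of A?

det(A - λI) = λ² - (-59)λ + 814 = (λ - (-22))(λ - (-37)). Eigenvalues: -22, -37.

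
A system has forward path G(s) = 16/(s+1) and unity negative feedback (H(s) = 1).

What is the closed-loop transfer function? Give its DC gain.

T(s) = G/(1+GH) = [16/(s+1)] / [1 + 16/(s+1)] = 16/(s+1+16) = 16/(s+17). DC gain = 16/17 = 0.9412.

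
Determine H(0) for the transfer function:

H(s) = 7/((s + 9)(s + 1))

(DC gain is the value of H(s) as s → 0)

DC gain = H(0) = 7/(9 × 1) = 7/9 = 0.7778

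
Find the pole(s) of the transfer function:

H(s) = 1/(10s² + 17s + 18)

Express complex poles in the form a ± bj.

Discriminant = 17² - 4×10×18 = 289 - 720 = -431 < 0, so the poles are a complex conjugate pair s = (-17 ± j√431)/(2×10). Real part = -17/(2×10) = -17/20 = -0.85; imaginary part = ±√431/(2×10) ≈ 1.0380. Poles: s = -0.85 ± 1.0380j.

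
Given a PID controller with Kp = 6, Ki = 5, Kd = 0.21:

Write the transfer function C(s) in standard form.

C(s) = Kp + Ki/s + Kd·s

Substituting values: C(s) = 6 + 5/s + 0.21s = (0.21s² + 6s + 5)/s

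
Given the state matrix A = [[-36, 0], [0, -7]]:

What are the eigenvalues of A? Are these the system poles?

For diagonal matrix, eigenvalues are diagonal entries: λ₁ = -36, λ₂ = -7. Eigenvalues of A = system poles.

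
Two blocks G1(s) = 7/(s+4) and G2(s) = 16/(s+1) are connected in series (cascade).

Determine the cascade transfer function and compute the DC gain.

Series: multiply transfer functions. G_eq = 7/(s+4) × 16/(s+1) = 112/((s+4)(s+1)). DC gain = 112/(4×1) = 28.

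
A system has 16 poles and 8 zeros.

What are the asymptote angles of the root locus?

n - m = 16 - 8 = 8. Angles: θk = (2k + 1)·180°/8 = 22.5°, 67.5°, 112.5°, 157.5°, 202.5°, 247.5°, 292.5°, 337.5°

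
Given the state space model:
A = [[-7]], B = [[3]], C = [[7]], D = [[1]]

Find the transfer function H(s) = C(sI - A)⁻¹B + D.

(sI - A)⁻¹ = 1/(s + 7). H(s) = 7×3/(s + 7) + 1 = (s + 28)/(s + 7).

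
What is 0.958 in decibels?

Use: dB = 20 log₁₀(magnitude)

dB = 20 log₁₀(0.958) = -0.4 dB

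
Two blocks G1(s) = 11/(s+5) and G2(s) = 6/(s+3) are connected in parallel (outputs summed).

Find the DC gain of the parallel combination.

Parallel: G_eq = G1 + G2. DC gain = G1(0) + G2(0) = 11/5 + 6/3 = 2.2 + 2 = 4.2.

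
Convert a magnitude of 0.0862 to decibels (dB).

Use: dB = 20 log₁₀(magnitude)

dB = 20 log₁₀(0.0862) = -21.3 dB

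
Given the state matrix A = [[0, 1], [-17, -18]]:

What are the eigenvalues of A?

det(A - λI) = λ² - (-18)λ + 17 = (λ - (-1))(λ - (-17)). Eigenvalues: -1, -17.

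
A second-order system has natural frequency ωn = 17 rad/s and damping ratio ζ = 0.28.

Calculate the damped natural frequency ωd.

ωd = ωn√(1 - ζ²) = 17√(1 - 0.28²) = 16.32 rad/s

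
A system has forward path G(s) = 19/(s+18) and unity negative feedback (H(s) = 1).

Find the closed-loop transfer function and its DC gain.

T(s) = G/(1+GH) = [19/(s+18)] / [1 + 19/(s+18)] = 19/(s+18+19) = 19/(s+37). DC gain = 19/37 = 0.5135.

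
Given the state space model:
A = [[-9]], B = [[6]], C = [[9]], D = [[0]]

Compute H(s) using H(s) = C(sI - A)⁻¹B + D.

(sI - A)⁻¹ = 1/(s + 9). H(s) = 9 × 6/(s + 9) + 0 = 54/(s + 9).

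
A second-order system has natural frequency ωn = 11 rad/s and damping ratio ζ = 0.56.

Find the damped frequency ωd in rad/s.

ωd = ωn√(1 - ζ²) = 11√(1 - 0.56²) = 9.11 rad/s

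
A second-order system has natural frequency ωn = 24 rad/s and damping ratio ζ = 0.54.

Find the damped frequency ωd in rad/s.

ωd = ωn√(1 - ζ²) = 24√(1 - 0.54²) = 20.2 rad/s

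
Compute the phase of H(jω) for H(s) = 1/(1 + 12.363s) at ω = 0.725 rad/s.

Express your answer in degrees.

Phase = -arctan(ωτ) = -arctan(0.725 × 12.363) = -83.6°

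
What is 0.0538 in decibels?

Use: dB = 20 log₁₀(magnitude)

dB = 20 log₁₀(0.0538) = -25.4 dB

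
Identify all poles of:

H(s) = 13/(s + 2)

Pole is where denominator = 0: s + 2 = 0, so s = -2.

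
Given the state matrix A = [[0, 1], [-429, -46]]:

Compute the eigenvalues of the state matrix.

det(A - λI) = λ² - (-46)λ + 429 = (λ - (-13))(λ - (-33)). Eigenvalues: -13, -33.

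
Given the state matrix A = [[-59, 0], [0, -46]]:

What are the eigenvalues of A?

For diagonal matrix, eigenvalues are diagonal entries: λ₁ = -59, λ₂ = -46.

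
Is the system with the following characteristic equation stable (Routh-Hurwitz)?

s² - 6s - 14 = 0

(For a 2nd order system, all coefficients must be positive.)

Coefficients: 1, -6, -14. b=-6, c=-14 not positive, so system is unstable.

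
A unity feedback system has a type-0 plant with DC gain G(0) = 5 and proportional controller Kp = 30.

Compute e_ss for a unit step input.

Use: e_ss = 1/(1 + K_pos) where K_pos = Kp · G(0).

K_pos = Kp · G(0) = 30 × 5 = 150. e_ss = 1/(1 + 150) = 0.0066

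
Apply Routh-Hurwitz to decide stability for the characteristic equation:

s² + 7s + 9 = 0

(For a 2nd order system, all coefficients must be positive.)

Coefficients: 1, 7, 9. All positive, so system is stable.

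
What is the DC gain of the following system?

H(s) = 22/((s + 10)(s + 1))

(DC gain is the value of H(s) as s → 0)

DC gain = H(0) = 22/(10 × 1) = 22/10 = 2.2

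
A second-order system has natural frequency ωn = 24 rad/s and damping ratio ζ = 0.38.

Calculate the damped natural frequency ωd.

ωd = ωn√(1 - ζ²) = 24√(1 - 0.38²) = 22.2 rad/s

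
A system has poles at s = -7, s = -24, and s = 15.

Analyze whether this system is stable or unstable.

Pole(s) at s = 15 are not in the left half-plane. System is unstable.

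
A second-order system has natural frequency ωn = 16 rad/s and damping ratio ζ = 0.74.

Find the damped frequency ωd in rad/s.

ωd = ωn√(1 - ζ²) = 16√(1 - 0.74²) = 10.76 rad/s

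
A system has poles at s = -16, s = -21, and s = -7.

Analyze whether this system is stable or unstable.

All poles are in the left half-plane. System is stable.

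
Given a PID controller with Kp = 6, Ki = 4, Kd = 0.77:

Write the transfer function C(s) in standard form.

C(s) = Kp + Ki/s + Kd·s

Substituting values: C(s) = 6 + 4/s + 0.77s = (0.77s² + 6s + 4)/s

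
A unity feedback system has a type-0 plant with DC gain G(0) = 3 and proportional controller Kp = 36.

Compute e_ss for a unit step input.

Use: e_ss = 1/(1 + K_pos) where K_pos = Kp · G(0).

K_pos = Kp · G(0) = 36 × 3 = 108. e_ss = 1/(1 + 108) = 0.0092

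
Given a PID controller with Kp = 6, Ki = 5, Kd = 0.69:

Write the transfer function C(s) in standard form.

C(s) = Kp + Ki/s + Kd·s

Substituting values: C(s) = 6 + 5/s + 0.69s = (0.69s² + 6s + 5)/s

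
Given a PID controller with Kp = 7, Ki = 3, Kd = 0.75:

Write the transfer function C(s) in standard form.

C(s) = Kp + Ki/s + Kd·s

Substituting values: C(s) = 7 + 3/s + 0.75s = (0.75s² + 7s + 3)/s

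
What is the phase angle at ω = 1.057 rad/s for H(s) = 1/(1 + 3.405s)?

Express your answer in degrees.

Phase = -arctan(ωτ) = -arctan(1.057 × 3.405) = -74.5°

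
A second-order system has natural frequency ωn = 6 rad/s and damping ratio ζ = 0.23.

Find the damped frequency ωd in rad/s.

ωd = ωn√(1 - ζ²) = 6√(1 - 0.23²) = 5.84 rad/s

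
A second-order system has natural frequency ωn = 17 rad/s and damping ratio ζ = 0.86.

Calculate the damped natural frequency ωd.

ωd = ωn√(1 - ζ²) = 17√(1 - 0.86²) = 8.67 rad/s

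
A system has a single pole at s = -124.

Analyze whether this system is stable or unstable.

Pole at s = -124 is in the left half-plane. Stable.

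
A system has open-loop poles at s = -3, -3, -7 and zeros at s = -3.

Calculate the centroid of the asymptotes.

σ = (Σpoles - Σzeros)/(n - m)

σ = (Σpoles - Σzeros)/(n - m) = (-13 - (-3))/(3 - 1) = -10/2 = -5.0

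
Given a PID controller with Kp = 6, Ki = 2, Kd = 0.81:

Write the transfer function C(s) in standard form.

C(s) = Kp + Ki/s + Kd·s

Substituting values: C(s) = 6 + 2/s + 0.81s = (0.81s² + 6s + 2)/s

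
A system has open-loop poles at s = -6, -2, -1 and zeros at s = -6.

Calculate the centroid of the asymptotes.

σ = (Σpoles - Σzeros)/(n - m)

σ = (Σpoles - Σzeros)/(n - m) = (-9 - (-6))/(3 - 1) = -3/2 = -1.5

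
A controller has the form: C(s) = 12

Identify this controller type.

This is a Proportional (P) controller.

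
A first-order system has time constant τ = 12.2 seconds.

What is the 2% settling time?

For first-order system, 2% settling time ≈ 4τ = 4 × 12.2 = 48.8 s.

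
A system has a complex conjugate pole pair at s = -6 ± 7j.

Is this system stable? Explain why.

Real part of poles is -6 (< 0, left half-plane). Stable.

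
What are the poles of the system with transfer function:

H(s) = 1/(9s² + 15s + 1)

Discriminant = 15² - 4×9×1 = 225 - 36 = 189 > 0, so two distinct real poles. Using quadratic formula: s = (-15 ± √189)/(2×9) = (-15 ± √189)/18, with √189 ≈ 13.7477. s₁ ≈ -0.0696, s₂ ≈ -1.5971. Poles: s₁ = -0.0696, s₂ = -1.5971.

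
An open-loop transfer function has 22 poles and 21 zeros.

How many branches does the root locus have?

Root locus has n branches where n = number of poles = 22.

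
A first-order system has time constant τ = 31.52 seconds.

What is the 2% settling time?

For first-order system, 2% settling time ≈ 4τ = 4 × 31.52 = 126.08 s.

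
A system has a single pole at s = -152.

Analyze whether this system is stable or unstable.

Pole at s = -152 is in the left half-plane. Stable.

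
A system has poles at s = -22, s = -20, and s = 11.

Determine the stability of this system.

Pole(s) at s = 11 are not in the left half-plane. System is unstable.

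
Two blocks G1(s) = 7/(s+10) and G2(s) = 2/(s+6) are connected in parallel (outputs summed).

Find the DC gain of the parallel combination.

Parallel: G_eq = G1 + G2. DC gain = G1(0) + G2(0) = 7/10 + 2/6 = 0.7 + 0.3333 = 1.0333.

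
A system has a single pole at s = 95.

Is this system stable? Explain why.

Pole at s = 95 is in the right half-plane. Unstable.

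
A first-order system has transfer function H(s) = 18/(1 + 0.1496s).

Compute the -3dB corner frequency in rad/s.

Corner frequency = 1/τ = 1/0.1496 = 6.684 rad/s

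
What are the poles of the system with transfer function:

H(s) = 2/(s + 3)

Pole is where denominator = 0: s + 3 = 0, so s = -3.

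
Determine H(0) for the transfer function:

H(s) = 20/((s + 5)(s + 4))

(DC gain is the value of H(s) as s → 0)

DC gain = H(0) = 20/(5 × 4) = 20/20 = 1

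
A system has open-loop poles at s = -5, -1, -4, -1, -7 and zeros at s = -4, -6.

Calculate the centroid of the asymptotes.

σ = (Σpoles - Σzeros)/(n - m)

σ = (Σpoles - Σzeros)/(n - m) = (-18 - (-10))/(5 - 2) = -8/3 = -2.67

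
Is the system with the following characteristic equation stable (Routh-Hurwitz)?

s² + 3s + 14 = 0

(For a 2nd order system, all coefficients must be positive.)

Coefficients: 1, 3, 14. All positive, so system is stable.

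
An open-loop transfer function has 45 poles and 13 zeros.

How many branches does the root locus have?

Root locus has n branches where n = number of poles = 45.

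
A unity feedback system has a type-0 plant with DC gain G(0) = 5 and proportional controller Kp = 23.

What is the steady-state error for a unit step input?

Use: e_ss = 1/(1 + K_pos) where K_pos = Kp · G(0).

K_pos = Kp · G(0) = 23 × 5 = 115. e_ss = 1/(1 + 115) = 0.0086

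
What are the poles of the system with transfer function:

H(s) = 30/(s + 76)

Pole is where denominator = 0: s + 76 = 0, so s = -76.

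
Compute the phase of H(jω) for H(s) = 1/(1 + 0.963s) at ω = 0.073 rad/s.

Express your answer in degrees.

Phase = -arctan(ωτ) = -arctan(0.073 × 0.963) = -4.0°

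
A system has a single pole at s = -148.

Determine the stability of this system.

Pole at s = -148 is in the left half-plane. Stable.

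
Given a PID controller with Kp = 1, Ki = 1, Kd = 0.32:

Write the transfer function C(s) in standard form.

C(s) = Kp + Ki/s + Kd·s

Substituting values: C(s) = 1 + 1/s + 0.32s = (0.32s² + s + 1)/s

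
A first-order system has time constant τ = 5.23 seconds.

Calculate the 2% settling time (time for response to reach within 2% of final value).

For first-order system, 2% settling time ≈ 4τ = 4 × 5.23 = 20.92 s.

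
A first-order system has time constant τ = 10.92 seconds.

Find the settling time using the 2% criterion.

For first-order system, 2% settling time ≈ 4τ = 4 × 10.92 = 43.68 s.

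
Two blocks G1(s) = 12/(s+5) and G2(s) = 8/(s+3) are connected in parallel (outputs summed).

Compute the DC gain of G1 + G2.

Parallel: G_eq = G1 + G2. DC gain = G1(0) + G2(0) = 12/5 + 8/3 = 2.4 + 2.6667 = 5.0667.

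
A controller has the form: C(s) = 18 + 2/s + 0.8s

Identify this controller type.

This is a Proportional-Integral-Derivative (PID) controller.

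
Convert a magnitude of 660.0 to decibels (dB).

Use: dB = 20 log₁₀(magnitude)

dB = 20 log₁₀(660.0) = 56.4 dB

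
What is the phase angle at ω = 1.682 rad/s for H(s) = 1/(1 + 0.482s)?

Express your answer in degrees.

Phase = -arctan(ωτ) = -arctan(1.682 × 0.482) = -39.0°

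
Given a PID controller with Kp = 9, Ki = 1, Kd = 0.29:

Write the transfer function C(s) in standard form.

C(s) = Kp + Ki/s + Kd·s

Substituting values: C(s) = 9 + 1/s + 0.29s = (0.29s² + 9s + 1)/s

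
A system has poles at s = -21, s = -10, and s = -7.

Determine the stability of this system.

All poles are in the left half-plane. System is stable.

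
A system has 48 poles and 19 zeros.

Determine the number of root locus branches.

Root locus has n branches where n = number of poles = 48.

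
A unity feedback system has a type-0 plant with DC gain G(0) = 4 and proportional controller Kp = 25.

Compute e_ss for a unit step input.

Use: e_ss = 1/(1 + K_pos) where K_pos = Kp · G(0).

K_pos = Kp · G(0) = 25 × 4 = 100. e_ss = 1/(1 + 100) = 0.0099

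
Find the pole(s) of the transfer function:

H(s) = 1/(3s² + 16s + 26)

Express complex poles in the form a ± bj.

Discriminant = 16² - 4×3×26 = 256 - 312 = -56 < 0, so the poles are a complex conjugate pair s = (-16 ± j√56)/(2×3). Real part = -16/(2×3) = -16/6 ≈ -2.6667; imaginary part = ±√56/(2×3) ≈ 1.2472. Poles: s = -2.6667 ± 1.2472j.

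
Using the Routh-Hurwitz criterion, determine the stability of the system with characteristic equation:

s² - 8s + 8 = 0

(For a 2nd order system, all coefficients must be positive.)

Coefficients: 1, -8, 8. b=-8 not positive, so system is unstable.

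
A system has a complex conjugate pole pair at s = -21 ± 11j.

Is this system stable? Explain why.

Real part of poles is -21 (< 0, left half-plane). Stable.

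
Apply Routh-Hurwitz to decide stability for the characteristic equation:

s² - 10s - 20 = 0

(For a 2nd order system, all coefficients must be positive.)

Coefficients: 1, -10, -20. b=-10, c=-20 not positive, so system is unstable.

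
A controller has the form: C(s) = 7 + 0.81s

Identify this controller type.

This is a Proportional-Derivative (PD) controller.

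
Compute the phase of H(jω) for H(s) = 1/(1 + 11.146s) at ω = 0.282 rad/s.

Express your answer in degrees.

Phase = -arctan(ωτ) = -arctan(0.282 × 11.146) = -72.4°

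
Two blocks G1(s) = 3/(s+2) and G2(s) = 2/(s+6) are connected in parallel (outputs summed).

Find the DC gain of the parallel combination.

Parallel: G_eq = G1 + G2. DC gain = G1(0) + G2(0) = 3/2 + 2/6 = 1.5 + 0.3333 = 1.8333.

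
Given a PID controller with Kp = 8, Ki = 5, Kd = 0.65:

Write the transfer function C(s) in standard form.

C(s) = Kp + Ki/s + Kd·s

Substituting values: C(s) = 8 + 5/s + 0.65s = (0.65s² + 8s + 5)/s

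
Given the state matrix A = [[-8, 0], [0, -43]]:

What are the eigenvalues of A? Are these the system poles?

For diagonal matrix, eigenvalues are diagonal entries: λ₁ = -8, λ₂ = -43. Eigenvalues of A = system poles.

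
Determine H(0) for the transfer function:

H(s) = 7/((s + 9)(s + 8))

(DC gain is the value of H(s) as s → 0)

DC gain = H(0) = 7/(9 × 8) = 7/72 = 0.0972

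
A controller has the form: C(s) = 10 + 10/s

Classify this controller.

This is a Proportional-Integral (PI) controller.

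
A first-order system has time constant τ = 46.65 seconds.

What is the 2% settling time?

For first-order system, 2% settling time ≈ 4τ = 4 × 46.65 = 186.6 s.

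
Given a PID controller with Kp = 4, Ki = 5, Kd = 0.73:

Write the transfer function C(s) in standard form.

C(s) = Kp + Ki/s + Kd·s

Substituting values: C(s) = 4 + 5/s + 0.73s = (0.73s² + 4s + 5)/s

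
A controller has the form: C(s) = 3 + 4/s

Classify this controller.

This is a Proportional-Integral (PI) controller.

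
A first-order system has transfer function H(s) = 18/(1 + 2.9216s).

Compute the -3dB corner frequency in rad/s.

Corner frequency = 1/τ = 1/2.9216 = 0.342 rad/s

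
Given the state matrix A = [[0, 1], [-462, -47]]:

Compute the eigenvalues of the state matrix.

det(A - λI) = λ² - (-47)λ + 462 = (λ - (-14))(λ - (-33)). Eigenvalues: -14, -33.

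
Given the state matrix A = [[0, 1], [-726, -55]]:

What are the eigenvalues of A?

det(A - λI) = λ² - (-55)λ + 726 = (λ - (-33))(λ - (-22)). Eigenvalues: -33, -22.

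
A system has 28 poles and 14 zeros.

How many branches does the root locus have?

Root locus has n branches where n = number of poles = 28.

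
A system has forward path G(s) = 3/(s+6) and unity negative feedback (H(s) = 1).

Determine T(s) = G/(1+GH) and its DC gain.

T(s) = G/(1+GH) = [3/(s+6)] / [1 + 3/(s+6)] = 3/(s+6+3) = 3/(s+9). DC gain = 3/9 = 0.3333.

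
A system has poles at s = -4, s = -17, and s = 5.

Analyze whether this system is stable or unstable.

Pole(s) at s = 5 are not in the left half-plane. System is unstable.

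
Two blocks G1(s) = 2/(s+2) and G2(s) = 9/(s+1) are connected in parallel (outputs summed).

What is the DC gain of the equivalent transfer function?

Parallel: G_eq = G1 + G2. DC gain = G1(0) + G2(0) = 2/2 + 9/1 = 1 + 9 = 10.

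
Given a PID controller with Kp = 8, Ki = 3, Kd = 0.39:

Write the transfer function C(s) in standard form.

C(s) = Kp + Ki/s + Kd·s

Substituting values: C(s) = 8 + 3/s + 0.39s = (0.39s² + 8s + 3)/s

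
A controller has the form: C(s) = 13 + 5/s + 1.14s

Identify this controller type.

This is a Proportional-Integral-Derivative (PID) controller.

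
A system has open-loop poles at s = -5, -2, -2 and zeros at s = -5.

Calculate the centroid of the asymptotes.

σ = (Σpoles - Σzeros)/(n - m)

σ = (Σpoles - Σzeros)/(n - m) = (-9 - (-5))/(3 - 1) = -4/2 = -2.0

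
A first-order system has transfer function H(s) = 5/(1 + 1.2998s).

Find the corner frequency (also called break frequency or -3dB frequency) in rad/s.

Corner frequency = 1/τ = 1/1.2998 = 0.769 rad/s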